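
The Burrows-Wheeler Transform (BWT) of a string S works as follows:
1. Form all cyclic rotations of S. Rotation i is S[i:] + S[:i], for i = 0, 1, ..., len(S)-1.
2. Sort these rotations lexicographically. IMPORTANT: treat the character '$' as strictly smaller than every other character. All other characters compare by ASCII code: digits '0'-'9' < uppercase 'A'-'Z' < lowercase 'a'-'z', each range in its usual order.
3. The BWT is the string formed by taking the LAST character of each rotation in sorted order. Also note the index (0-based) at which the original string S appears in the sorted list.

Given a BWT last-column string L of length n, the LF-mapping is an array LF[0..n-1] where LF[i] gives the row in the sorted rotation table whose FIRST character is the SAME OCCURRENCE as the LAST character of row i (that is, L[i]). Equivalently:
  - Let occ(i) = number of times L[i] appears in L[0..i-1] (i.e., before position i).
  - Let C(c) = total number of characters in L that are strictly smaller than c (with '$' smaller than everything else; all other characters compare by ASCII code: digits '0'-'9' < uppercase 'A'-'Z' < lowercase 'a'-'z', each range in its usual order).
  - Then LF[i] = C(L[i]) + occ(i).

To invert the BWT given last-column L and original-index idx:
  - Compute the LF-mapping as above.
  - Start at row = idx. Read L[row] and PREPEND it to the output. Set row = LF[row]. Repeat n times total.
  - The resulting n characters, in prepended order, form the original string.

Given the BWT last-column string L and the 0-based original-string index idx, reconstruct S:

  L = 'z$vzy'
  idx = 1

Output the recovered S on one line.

Answer: vyzz$

Derivation:
LF mapping: 3 0 1 4 2
Walk LF starting at row 1, prepending L[row]:
  step 1: row=1, L[1]='$', prepend. Next row=LF[1]=0
  step 2: row=0, L[0]='z', prepend. Next row=LF[0]=3
  step 3: row=3, L[3]='z', prepend. Next row=LF[3]=4
  step 4: row=4, L[4]='y', prepend. Next row=LF[4]=2
  step 5: row=2, L[2]='v', prepend. Next row=LF[2]=1
Reversed output: vyzz$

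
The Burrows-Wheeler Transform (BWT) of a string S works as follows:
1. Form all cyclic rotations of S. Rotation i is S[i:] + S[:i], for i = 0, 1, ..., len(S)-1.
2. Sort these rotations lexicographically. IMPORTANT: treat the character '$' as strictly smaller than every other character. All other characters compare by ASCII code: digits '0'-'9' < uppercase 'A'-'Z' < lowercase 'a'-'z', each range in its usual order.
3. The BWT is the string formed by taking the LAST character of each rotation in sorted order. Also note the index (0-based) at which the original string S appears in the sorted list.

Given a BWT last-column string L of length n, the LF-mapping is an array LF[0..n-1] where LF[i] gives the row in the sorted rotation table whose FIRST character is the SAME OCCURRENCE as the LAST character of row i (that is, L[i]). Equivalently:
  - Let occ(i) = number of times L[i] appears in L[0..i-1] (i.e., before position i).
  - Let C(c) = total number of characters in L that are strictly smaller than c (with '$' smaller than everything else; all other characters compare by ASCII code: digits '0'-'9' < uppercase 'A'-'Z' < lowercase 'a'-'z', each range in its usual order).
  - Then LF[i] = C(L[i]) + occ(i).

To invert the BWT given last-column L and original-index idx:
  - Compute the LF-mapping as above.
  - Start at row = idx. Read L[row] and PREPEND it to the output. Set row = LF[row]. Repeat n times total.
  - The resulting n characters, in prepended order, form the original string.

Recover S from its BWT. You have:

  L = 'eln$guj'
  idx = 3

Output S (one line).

Answer: jungle$

Derivation:
LF mapping: 1 4 5 0 2 6 3
Walk LF starting at row 3, prepending L[row]:
  step 1: row=3, L[3]='$', prepend. Next row=LF[3]=0
  step 2: row=0, L[0]='e', prepend. Next row=LF[0]=1
  step 3: row=1, L[1]='l', prepend. Next row=LF[1]=4
  step 4: row=4, L[4]='g', prepend. Next row=LF[4]=2
  step 5: row=2, L[2]='n', prepend. Next row=LF[2]=5
  step 6: row=5, L[5]='u', prepend. Next row=LF[5]=6
  step 7: row=6, L[6]='j', prepend. Next row=LF[6]=3
Reversed output: jungle$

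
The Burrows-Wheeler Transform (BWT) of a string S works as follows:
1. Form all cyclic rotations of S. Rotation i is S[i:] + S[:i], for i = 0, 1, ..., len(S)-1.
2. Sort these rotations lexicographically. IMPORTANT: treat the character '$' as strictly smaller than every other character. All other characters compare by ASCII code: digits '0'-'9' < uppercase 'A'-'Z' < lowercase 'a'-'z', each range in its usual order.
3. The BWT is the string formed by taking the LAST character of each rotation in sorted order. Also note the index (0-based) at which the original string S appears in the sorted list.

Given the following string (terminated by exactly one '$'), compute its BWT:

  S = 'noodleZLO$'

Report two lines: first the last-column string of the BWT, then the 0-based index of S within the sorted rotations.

Answer: OZLeold$on
7

Derivation:
All 10 rotations (rotation i = S[i:]+S[:i]):
  rot[0] = noodleZLO$
  rot[1] = oodleZLO$n
  rot[2] = odleZLO$no
  rot[3] = dleZLO$noo
  rot[4] = leZLO$nood
  rot[5] = eZLO$noodl
  rot[6] = ZLO$noodle
  rot[7] = LO$noodleZ
  rot[8] = O$noodleZL
  rot[9] = $noodleZLO
Sorted (with $ < everything):
  sorted[0] = $noodleZLO  (last char: 'O')
  sorted[1] = LO$noodleZ  (last char: 'Z')
  sorted[2] = O$noodleZL  (last char: 'L')
  sorted[3] = ZLO$noodle  (last char: 'e')
  sorted[4] = dleZLO$noo  (last char: 'o')
  sorted[5] = eZLO$noodl  (last char: 'l')
  sorted[6] = leZLO$nood  (last char: 'd')
  sorted[7] = noodleZLO$  (last char: '$')
  sorted[8] = odleZLO$no  (last char: 'o')
  sorted[9] = oodleZLO$n  (last char: 'n')
Last column: OZLeold$on
Original string S is at sorted index 7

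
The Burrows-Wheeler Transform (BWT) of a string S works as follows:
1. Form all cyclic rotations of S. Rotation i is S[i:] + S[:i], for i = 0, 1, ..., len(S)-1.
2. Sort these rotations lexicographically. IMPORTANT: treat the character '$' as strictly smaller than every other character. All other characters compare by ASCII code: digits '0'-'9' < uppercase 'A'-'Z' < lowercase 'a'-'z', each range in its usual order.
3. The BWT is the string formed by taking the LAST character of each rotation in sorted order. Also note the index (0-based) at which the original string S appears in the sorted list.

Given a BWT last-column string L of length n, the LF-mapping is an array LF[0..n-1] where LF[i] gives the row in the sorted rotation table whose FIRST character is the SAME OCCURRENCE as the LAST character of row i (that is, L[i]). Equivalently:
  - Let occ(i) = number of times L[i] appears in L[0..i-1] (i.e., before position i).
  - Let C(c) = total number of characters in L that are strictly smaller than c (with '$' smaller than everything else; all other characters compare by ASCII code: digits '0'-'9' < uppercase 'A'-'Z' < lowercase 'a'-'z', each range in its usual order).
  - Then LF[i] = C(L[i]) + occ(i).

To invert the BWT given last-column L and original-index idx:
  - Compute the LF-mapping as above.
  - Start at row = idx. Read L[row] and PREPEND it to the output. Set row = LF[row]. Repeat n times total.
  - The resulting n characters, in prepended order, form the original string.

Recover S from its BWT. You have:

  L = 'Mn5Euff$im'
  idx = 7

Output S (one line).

Answer: muffin5EM$

Derivation:
LF mapping: 3 8 1 2 9 4 5 0 6 7
Walk LF starting at row 7, prepending L[row]:
  step 1: row=7, L[7]='$', prepend. Next row=LF[7]=0
  step 2: row=0, L[0]='M', prepend. Next row=LF[0]=3
  step 3: row=3, L[3]='E', prepend. Next row=LF[3]=2
  step 4: row=2, L[2]='5', prepend. Next row=LF[2]=1
  step 5: row=1, L[1]='n', prepend. Next row=LF[1]=8
  step 6: row=8, L[8]='i', prepend. Next row=LF[8]=6
  step 7: row=6, L[6]='f', prepend. Next row=LF[6]=5
  step 8: row=5, L[5]='f', prepend. Next row=LF[5]=4
  step 9: row=4, L[4]='u', prepend. Next row=LF[4]=9
  step 10: row=9, L[9]='m', prepend. Next row=LF[9]=7
Reversed output: muffin5EM$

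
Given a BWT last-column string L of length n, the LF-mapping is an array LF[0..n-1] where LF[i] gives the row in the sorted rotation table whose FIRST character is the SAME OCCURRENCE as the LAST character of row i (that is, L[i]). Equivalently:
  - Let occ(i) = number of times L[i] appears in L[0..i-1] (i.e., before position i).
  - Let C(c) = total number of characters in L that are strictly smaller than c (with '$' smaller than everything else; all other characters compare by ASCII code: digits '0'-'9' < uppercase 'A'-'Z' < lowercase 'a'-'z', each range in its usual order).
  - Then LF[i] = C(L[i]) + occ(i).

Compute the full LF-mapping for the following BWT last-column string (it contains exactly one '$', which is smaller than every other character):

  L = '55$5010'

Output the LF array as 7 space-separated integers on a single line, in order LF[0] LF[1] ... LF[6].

Answer: 4 5 0 6 1 3 2

Derivation:
Char counts: '$':1, '0':2, '1':1, '5':3
C (first-col start): C('$')=0, C('0')=1, C('1')=3, C('5')=4
L[0]='5': occ=0, LF[0]=C('5')+0=4+0=4
L[1]='5': occ=1, LF[1]=C('5')+1=4+1=5
L[2]='$': occ=0, LF[2]=C('$')+0=0+0=0
L[3]='5': occ=2, LF[3]=C('5')+2=4+2=6
L[4]='0': occ=0, LF[4]=C('0')+0=1+0=1
L[5]='1': occ=0, LF[5]=C('1')+0=3+0=3
L[6]='0': occ=1, LF[6]=C('0')+1=1+1=2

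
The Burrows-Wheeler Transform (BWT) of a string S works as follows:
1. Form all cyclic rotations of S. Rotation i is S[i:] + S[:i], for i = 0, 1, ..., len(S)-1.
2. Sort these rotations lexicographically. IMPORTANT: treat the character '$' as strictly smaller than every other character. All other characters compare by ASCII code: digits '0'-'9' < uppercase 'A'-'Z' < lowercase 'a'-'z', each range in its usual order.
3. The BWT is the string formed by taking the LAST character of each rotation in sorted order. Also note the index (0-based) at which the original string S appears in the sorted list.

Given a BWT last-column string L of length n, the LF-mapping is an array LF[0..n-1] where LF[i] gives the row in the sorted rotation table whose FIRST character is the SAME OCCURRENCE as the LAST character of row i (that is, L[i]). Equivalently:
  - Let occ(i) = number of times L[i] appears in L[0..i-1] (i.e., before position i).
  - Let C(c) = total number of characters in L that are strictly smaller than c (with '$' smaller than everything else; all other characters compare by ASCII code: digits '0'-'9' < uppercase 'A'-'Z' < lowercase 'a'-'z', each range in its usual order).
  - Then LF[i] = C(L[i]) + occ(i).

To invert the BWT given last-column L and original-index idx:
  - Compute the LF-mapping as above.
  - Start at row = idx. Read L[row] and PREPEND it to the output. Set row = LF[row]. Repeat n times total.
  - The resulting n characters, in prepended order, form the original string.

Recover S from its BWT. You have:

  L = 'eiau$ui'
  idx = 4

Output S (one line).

Answer: iuuiae$

Derivation:
LF mapping: 2 3 1 5 0 6 4
Walk LF starting at row 4, prepending L[row]:
  step 1: row=4, L[4]='$', prepend. Next row=LF[4]=0
  step 2: row=0, L[0]='e', prepend. Next row=LF[0]=2
  step 3: row=2, L[2]='a', prepend. Next row=LF[2]=1
  step 4: row=1, L[1]='i', prepend. Next row=LF[1]=3
  step 5: row=3, L[3]='u', prepend. Next row=LF[3]=5
  step 6: row=5, L[5]='u', prepend. Next row=LF[5]=6
  step 7: row=6, L[6]='i', prepend. Next row=LF[6]=4
Reversed output: iuuiae$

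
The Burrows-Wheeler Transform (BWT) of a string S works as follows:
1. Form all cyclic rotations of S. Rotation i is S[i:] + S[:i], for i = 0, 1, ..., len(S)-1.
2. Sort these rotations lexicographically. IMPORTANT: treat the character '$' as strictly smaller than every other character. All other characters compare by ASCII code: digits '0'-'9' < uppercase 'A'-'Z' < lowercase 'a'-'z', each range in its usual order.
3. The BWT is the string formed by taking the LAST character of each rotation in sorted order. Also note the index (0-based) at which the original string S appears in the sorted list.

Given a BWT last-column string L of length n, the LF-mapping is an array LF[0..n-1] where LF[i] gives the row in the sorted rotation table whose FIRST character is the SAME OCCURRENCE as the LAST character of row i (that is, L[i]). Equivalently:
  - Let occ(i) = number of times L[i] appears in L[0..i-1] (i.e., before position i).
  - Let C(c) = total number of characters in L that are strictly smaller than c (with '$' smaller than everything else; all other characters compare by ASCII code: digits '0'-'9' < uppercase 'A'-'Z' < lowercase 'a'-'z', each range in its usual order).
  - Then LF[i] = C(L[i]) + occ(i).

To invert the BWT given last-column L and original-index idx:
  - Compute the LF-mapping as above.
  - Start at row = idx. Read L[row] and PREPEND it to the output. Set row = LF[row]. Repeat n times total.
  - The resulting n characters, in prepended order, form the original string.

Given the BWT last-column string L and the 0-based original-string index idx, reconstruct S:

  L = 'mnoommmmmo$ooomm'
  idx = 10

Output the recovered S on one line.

LF mapping: 1 9 10 11 2 3 4 5 6 12 0 13 14 15 7 8
Walk LF starting at row 10, prepending L[row]:
  step 1: row=10, L[10]='$', prepend. Next row=LF[10]=0
  step 2: row=0, L[0]='m', prepend. Next row=LF[0]=1
  step 3: row=1, L[1]='n', prepend. Next row=LF[1]=9
  step 4: row=9, L[9]='o', prepend. Next row=LF[9]=12
  step 5: row=12, L[12]='o', prepend. Next row=LF[12]=14
  step 6: row=14, L[14]='m', prepend. Next row=LF[14]=7
  step 7: row=7, L[7]='m', prepend. Next row=LF[7]=5
  step 8: row=5, L[5]='m', prepend. Next row=LF[5]=3
  step 9: row=3, L[3]='o', prepend. Next row=LF[3]=11
  step 10: row=11, L[11]='o', prepend. Next row=LF[11]=13
  step 11: row=13, L[13]='o', prepend. Next row=LF[13]=15
  step 12: row=15, L[15]='m', prepend. Next row=LF[15]=8
  step 13: row=8, L[8]='m', prepend. Next row=LF[8]=6
  step 14: row=6, L[6]='m', prepend. Next row=LF[6]=4
  step 15: row=4, L[4]='m', prepend. Next row=LF[4]=2
  step 16: row=2, L[2]='o', prepend. Next row=LF[2]=10
Reversed output: ommmmooommmoonm$

Answer: ommmmooommmoonm$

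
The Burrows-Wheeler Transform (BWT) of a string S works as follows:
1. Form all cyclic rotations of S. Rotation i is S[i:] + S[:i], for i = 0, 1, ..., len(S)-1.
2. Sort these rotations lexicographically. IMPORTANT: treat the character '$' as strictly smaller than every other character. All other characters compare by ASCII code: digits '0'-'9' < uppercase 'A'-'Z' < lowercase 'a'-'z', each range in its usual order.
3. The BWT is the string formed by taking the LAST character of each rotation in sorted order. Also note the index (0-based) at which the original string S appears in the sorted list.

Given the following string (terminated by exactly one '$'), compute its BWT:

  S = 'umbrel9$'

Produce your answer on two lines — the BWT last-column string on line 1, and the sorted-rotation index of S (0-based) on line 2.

Answer: 9lmreub$
7

Derivation:
All 8 rotations (rotation i = S[i:]+S[:i]):
  rot[0] = umbrel9$
  rot[1] = mbrel9$u
  rot[2] = brel9$um
  rot[3] = rel9$umb
  rot[4] = el9$umbr
  rot[5] = l9$umbre
  rot[6] = 9$umbrel
  rot[7] = $umbrel9
Sorted (with $ < everything):
  sorted[0] = $umbrel9  (last char: '9')
  sorted[1] = 9$umbrel  (last char: 'l')
  sorted[2] = brel9$um  (last char: 'm')
  sorted[3] = el9$umbr  (last char: 'r')
  sorted[4] = l9$umbre  (last char: 'e')
  sorted[5] = mbrel9$u  (last char: 'u')
  sorted[6] = rel9$umb  (last char: 'b')
  sorted[7] = umbrel9$  (last char: '$')
Last column: 9lmreub$
Original string S is at sorted index 7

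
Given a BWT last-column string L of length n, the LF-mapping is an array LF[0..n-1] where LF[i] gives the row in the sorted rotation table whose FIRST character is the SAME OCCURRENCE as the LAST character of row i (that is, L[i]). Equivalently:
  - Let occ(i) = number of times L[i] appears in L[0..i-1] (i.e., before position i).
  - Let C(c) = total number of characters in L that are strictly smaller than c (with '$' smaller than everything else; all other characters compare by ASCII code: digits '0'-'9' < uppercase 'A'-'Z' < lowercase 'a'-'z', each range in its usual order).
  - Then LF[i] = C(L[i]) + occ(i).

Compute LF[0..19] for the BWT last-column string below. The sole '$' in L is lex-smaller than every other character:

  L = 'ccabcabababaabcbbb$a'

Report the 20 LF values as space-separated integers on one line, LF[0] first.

Char counts: '$':1, 'a':7, 'b':8, 'c':4
C (first-col start): C('$')=0, C('a')=1, C('b')=8, C('c')=16
L[0]='c': occ=0, LF[0]=C('c')+0=16+0=16
L[1]='c': occ=1, LF[1]=C('c')+1=16+1=17
L[2]='a': occ=0, LF[2]=C('a')+0=1+0=1
L[3]='b': occ=0, LF[3]=C('b')+0=8+0=8
L[4]='c': occ=2, LF[4]=C('c')+2=16+2=18
L[5]='a': occ=1, LF[5]=C('a')+1=1+1=2
L[6]='b': occ=1, LF[6]=C('b')+1=8+1=9
L[7]='a': occ=2, LF[7]=C('a')+2=1+2=3
L[8]='b': occ=2, LF[8]=C('b')+2=8+2=10
L[9]='a': occ=3, LF[9]=C('a')+3=1+3=4
L[10]='b': occ=3, LF[10]=C('b')+3=8+3=11
L[11]='a': occ=4, LF[11]=C('a')+4=1+4=5
L[12]='a': occ=5, LF[12]=C('a')+5=1+5=6
L[13]='b': occ=4, LF[13]=C('b')+4=8+4=12
L[14]='c': occ=3, LF[14]=C('c')+3=16+3=19
L[15]='b': occ=5, LF[15]=C('b')+5=8+5=13
L[16]='b': occ=6, LF[16]=C('b')+6=8+6=14
L[17]='b': occ=7, LF[17]=C('b')+7=8+7=15
L[18]='$': occ=0, LF[18]=C('$')+0=0+0=0
L[19]='a': occ=6, LF[19]=C('a')+6=1+6=7

Answer: 16 17 1 8 18 2 9 3 10 4 11 5 6 12 19 13 14 15 0 7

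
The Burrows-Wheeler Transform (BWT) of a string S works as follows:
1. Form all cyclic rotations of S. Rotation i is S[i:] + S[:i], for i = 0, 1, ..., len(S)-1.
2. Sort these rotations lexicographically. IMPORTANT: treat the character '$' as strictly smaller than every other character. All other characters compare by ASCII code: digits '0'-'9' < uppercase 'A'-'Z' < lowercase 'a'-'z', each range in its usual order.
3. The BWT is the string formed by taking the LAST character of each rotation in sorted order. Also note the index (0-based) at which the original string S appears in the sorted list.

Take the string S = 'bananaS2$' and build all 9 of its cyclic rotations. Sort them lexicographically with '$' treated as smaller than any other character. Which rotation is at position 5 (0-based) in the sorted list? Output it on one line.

Answer: ananaS2$b

Derivation:
All 9 rotations (rotation i = S[i:]+S[:i]):
  rot[0] = bananaS2$
  rot[1] = ananaS2$b
  rot[2] = nanaS2$ba
  rot[3] = anaS2$ban
  rot[4] = naS2$bana
  rot[5] = aS2$banan
  rot[6] = S2$banana
  rot[7] = 2$bananaS
  rot[8] = $bananaS2
Sorted (with $ < everything):
  sorted[0] = $bananaS2
  sorted[1] = 2$bananaS
  sorted[2] = S2$banana
  sorted[3] = aS2$banan
  sorted[4] = anaS2$ban
  sorted[5] = ananaS2$b
  sorted[6] = bananaS2$
  sorted[7] = naS2$bana
  sorted[8] = nanaS2$ba
sorted[5] = ananaS2$b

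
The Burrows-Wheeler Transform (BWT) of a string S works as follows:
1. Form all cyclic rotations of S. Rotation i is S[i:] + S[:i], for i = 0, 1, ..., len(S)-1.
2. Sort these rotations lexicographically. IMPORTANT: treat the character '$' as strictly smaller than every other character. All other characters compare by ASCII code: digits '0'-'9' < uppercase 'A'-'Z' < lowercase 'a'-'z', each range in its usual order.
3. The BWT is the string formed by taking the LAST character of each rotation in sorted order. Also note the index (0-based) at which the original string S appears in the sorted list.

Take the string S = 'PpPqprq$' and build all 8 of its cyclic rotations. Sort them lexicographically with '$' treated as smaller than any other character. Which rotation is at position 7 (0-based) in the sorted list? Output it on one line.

Answer: rq$PpPqp

Derivation:
All 8 rotations (rotation i = S[i:]+S[:i]):
  rot[0] = PpPqprq$
  rot[1] = pPqprq$P
  rot[2] = Pqprq$Pp
  rot[3] = qprq$PpP
  rot[4] = prq$PpPq
  rot[5] = rq$PpPqp
  rot[6] = q$PpPqpr
  rot[7] = $PpPqprq
Sorted (with $ < everything):
  sorted[0] = $PpPqprq
  sorted[1] = PpPqprq$
  sorted[2] = Pqprq$Pp
  sorted[3] = pPqprq$P
  sorted[4] = prq$PpPq
  sorted[5] = q$PpPqpr
  sorted[6] = qprq$PpP
  sorted[7] = rq$PpPqp
sorted[7] = rq$PpPqp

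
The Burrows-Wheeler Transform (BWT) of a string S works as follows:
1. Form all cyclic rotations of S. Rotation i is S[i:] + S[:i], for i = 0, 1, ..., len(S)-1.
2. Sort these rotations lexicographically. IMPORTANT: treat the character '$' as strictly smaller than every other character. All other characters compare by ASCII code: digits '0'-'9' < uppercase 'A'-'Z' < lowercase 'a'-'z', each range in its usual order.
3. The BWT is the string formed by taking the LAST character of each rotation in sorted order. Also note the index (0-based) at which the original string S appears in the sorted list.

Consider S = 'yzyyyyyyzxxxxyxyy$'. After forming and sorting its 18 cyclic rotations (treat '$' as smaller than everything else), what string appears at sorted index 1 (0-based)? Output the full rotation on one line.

All 18 rotations (rotation i = S[i:]+S[:i]):
  rot[0] = yzyyyyyyzxxxxyxyy$
  rot[1] = zyyyyyyzxxxxyxyy$y
  rot[2] = yyyyyyzxxxxyxyy$yz
  rot[3] = yyyyyzxxxxyxyy$yzy
  rot[4] = yyyyzxxxxyxyy$yzyy
  rot[5] = yyyzxxxxyxyy$yzyyy
  rot[6] = yyzxxxxyxyy$yzyyyy
  rot[7] = yzxxxxyxyy$yzyyyyy
  rot[8] = zxxxxyxyy$yzyyyyyy
  rot[9] = xxxxyxyy$yzyyyyyyz
  rot[10] = xxxyxyy$yzyyyyyyzx
  rot[11] = xxyxyy$yzyyyyyyzxx
  rot[12] = xyxyy$yzyyyyyyzxxx
  rot[13] = yxyy$yzyyyyyyzxxxx
  rot[14] = xyy$yzyyyyyyzxxxxy
  rot[15] = yy$yzyyyyyyzxxxxyx
  rot[16] = y$yzyyyyyyzxxxxyxy
  rot[17] = $yzyyyyyyzxxxxyxyy
Sorted (with $ < everything):
  sorted[0] = $yzyyyyyyzxxxxyxyy
  sorted[1] = xxxxyxyy$yzyyyyyyz
  sorted[2] = xxxyxyy$yzyyyyyyzx
  sorted[3] = xxyxyy$yzyyyyyyzxx
  sorted[4] = xyxyy$yzyyyyyyzxxx
  sorted[5] = xyy$yzyyyyyyzxxxxy
  sorted[6] = y$yzyyyyyyzxxxxyxy
  sorted[7] = yxyy$yzyyyyyyzxxxx
  sorted[8] = yy$yzyyyyyyzxxxxyx
  sorted[9] = yyyyyyzxxxxyxyy$yz
  sorted[10] = yyyyyzxxxxyxyy$yzy
  sorted[11] = yyyyzxxxxyxyy$yzyy
  sorted[12] = yyyzxxxxyxyy$yzyyy
  sorted[13] = yyzxxxxyxyy$yzyyyy
  sorted[14] = yzxxxxyxyy$yzyyyyy
  sorted[15] = yzyyyyyyzxxxxyxyy$
  sorted[16] = zxxxxyxyy$yzyyyyyy
  sorted[17] = zyyyyyyzxxxxyxyy$y
sorted[1] = xxxxyxyy$yzyyyyyyz

Answer: xxxxyxyy$yzyyyyyyz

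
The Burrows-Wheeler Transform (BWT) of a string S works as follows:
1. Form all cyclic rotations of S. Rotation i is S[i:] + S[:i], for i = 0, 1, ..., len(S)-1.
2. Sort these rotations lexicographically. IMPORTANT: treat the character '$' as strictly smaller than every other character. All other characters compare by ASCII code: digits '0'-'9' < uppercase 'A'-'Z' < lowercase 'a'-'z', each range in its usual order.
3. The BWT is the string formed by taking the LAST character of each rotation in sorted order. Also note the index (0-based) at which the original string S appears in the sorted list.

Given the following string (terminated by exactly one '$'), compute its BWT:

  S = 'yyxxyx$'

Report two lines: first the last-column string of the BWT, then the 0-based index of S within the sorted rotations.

All 7 rotations (rotation i = S[i:]+S[:i]):
  rot[0] = yyxxyx$
  rot[1] = yxxyx$y
  rot[2] = xxyx$yy
  rot[3] = xyx$yyx
  rot[4] = yx$yyxx
  rot[5] = x$yyxxy
  rot[6] = $yyxxyx
Sorted (with $ < everything):
  sorted[0] = $yyxxyx  (last char: 'x')
  sorted[1] = x$yyxxy  (last char: 'y')
  sorted[2] = xxyx$yy  (last char: 'y')
  sorted[3] = xyx$yyx  (last char: 'x')
  sorted[4] = yx$yyxx  (last char: 'x')
  sorted[5] = yxxyx$y  (last char: 'y')
  sorted[6] = yyxxyx$  (last char: '$')
Last column: xyyxxy$
Original string S is at sorted index 6

Answer: xyyxxy$
6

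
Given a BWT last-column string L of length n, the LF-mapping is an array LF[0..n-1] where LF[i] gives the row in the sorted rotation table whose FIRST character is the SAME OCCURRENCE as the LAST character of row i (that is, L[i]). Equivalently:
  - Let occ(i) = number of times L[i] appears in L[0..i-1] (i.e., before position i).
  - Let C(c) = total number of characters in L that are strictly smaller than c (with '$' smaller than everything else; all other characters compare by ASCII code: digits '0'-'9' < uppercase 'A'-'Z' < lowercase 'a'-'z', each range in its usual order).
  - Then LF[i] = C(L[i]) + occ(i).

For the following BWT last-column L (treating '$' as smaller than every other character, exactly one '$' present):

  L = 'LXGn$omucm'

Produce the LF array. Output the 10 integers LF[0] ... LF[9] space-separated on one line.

Char counts: '$':1, 'G':1, 'L':1, 'X':1, 'c':1, 'm':2, 'n':1, 'o':1, 'u':1
C (first-col start): C('$')=0, C('G')=1, C('L')=2, C('X')=3, C('c')=4, C('m')=5, C('n')=7, C('o')=8, C('u')=9
L[0]='L': occ=0, LF[0]=C('L')+0=2+0=2
L[1]='X': occ=0, LF[1]=C('X')+0=3+0=3
L[2]='G': occ=0, LF[2]=C('G')+0=1+0=1
L[3]='n': occ=0, LF[3]=C('n')+0=7+0=7
L[4]='$': occ=0, LF[4]=C('$')+0=0+0=0
L[5]='o': occ=0, LF[5]=C('o')+0=8+0=8
L[6]='m': occ=0, LF[6]=C('m')+0=5+0=5
L[7]='u': occ=0, LF[7]=C('u')+0=9+0=9
L[8]='c': occ=0, LF[8]=C('c')+0=4+0=4
L[9]='m': occ=1, LF[9]=C('m')+1=5+1=6

Answer: 2 3 1 7 0 8 5 9 4 6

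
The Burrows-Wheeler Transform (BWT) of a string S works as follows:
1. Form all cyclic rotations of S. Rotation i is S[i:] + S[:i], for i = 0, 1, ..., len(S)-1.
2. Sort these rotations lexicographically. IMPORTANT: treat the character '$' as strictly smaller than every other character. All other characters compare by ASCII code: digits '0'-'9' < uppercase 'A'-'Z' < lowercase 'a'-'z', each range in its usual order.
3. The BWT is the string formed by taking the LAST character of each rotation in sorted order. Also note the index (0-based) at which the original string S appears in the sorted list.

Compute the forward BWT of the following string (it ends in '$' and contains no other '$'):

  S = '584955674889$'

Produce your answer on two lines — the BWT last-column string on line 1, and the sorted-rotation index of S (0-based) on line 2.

Answer: 97895$5654884
5

Derivation:
All 13 rotations (rotation i = S[i:]+S[:i]):
  rot[0] = 584955674889$
  rot[1] = 84955674889$5
  rot[2] = 4955674889$58
  rot[3] = 955674889$584
  rot[4] = 55674889$5849
  rot[5] = 5674889$58495
  rot[6] = 674889$584955
  rot[7] = 74889$5849556
  rot[8] = 4889$58495567
  rot[9] = 889$584955674
  rot[10] = 89$5849556748
  rot[11] = 9$58495567488
  rot[12] = $584955674889
Sorted (with $ < everything):
  sorted[0] = $584955674889  (last char: '9')
  sorted[1] = 4889$58495567  (last char: '7')
  sorted[2] = 4955674889$58  (last char: '8')
  sorted[3] = 55674889$5849  (last char: '9')
  sorted[4] = 5674889$58495  (last char: '5')
  sorted[5] = 584955674889$  (last char: '$')
  sorted[6] = 674889$584955  (last char: '5')
  sorted[7] = 74889$5849556  (last char: '6')
  sorted[8] = 84955674889$5  (last char: '5')
  sorted[9] = 889$584955674  (last char: '4')
  sorted[10] = 89$5849556748  (last char: '8')
  sorted[11] = 9$58495567488  (last char: '8')
  sorted[12] = 955674889$584  (last char: '4')
Last column: 97895$5654884
Original string S is at sorted index 5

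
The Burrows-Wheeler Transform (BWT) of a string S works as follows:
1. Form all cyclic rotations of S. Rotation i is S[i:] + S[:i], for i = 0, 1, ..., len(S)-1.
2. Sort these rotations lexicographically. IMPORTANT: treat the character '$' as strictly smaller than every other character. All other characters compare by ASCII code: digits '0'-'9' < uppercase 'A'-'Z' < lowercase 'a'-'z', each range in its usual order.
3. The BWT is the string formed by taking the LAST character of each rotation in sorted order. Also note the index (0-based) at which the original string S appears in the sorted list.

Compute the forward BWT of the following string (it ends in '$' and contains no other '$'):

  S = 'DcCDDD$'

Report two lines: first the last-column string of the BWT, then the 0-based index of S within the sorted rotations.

Answer: DcDDC$D
5

Derivation:
All 7 rotations (rotation i = S[i:]+S[:i]):
  rot[0] = DcCDDD$
  rot[1] = cCDDD$D
  rot[2] = CDDD$Dc
  rot[3] = DDD$DcC
  rot[4] = DD$DcCD
  rot[5] = D$DcCDD
  rot[6] = $DcCDDD
Sorted (with $ < everything):
  sorted[0] = $DcCDDD  (last char: 'D')
  sorted[1] = CDDD$Dc  (last char: 'c')
  sorted[2] = D$DcCDD  (last char: 'D')
  sorted[3] = DD$DcCD  (last char: 'D')
  sorted[4] = DDD$DcC  (last char: 'C')
  sorted[5] = DcCDDD$  (last char: '$')
  sorted[6] = cCDDD$D  (last char: 'D')
Last column: DcDDC$D
Original string S is at sorted index 5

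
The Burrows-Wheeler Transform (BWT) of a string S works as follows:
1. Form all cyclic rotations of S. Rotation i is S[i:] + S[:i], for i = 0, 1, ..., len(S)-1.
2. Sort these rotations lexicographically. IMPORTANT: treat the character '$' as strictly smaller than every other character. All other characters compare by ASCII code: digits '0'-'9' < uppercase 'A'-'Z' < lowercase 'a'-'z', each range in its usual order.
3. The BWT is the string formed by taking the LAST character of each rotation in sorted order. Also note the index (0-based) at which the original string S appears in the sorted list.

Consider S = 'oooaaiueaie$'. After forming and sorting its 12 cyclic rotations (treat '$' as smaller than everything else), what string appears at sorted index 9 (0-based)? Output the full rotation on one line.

All 12 rotations (rotation i = S[i:]+S[:i]):
  rot[0] = oooaaiueaie$
  rot[1] = ooaaiueaie$o
  rot[2] = oaaiueaie$oo
  rot[3] = aaiueaie$ooo
  rot[4] = aiueaie$oooa
  rot[5] = iueaie$oooaa
  rot[6] = ueaie$oooaai
  rot[7] = eaie$oooaaiu
  rot[8] = aie$oooaaiue
  rot[9] = ie$oooaaiuea
  rot[10] = e$oooaaiueai
  rot[11] = $oooaaiueaie
Sorted (with $ < everything):
  sorted[0] = $oooaaiueaie
  sorted[1] = aaiueaie$ooo
  sorted[2] = aie$oooaaiue
  sorted[3] = aiueaie$oooa
  sorted[4] = e$oooaaiueai
  sorted[5] = eaie$oooaaiu
  sorted[6] = ie$oooaaiuea
  sorted[7] = iueaie$oooaa
  sorted[8] = oaaiueaie$oo
  sorted[9] = ooaaiueaie$o
  sorted[10] = oooaaiueaie$
  sorted[11] = ueaie$oooaai
sorted[9] = ooaaiueaie$o

Answer: ooaaiueaie$o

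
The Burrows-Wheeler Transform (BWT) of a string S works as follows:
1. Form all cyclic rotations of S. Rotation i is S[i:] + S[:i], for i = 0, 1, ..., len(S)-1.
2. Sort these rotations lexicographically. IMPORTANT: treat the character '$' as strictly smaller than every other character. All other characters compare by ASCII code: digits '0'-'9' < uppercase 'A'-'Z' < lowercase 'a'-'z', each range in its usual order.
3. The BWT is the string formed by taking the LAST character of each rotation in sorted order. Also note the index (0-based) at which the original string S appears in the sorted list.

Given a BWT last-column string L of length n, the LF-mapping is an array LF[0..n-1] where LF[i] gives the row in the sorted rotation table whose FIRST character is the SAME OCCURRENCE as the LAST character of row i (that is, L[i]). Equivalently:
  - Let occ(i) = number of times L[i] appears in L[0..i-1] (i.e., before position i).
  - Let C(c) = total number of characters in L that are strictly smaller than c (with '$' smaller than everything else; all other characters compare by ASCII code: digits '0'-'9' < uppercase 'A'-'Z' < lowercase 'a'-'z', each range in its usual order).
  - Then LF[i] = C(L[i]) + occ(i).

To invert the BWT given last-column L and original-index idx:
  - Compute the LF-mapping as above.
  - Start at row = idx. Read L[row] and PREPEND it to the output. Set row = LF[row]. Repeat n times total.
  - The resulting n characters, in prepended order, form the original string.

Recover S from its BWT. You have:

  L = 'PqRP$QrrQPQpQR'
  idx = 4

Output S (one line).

Answer: QQRPPRrQrQpqP$

Derivation:
LF mapping: 1 11 8 2 0 4 12 13 5 3 6 10 7 9
Walk LF starting at row 4, prepending L[row]:
  step 1: row=4, L[4]='$', prepend. Next row=LF[4]=0
  step 2: row=0, L[0]='P', prepend. Next row=LF[0]=1
  step 3: row=1, L[1]='q', prepend. Next row=LF[1]=11
  step 4: row=11, L[11]='p', prepend. Next row=LF[11]=10
  step 5: row=10, L[10]='Q', prepend. Next row=LF[10]=6
  step 6: row=6, L[6]='r', prepend. Next row=LF[6]=12
  step 7: row=12, L[12]='Q', prepend. Next row=LF[12]=7
  step 8: row=7, L[7]='r', prepend. Next row=LF[7]=13
  step 9: row=13, L[13]='R', prepend. Next row=LF[13]=9
  step 10: row=9, L[9]='P', prepend. Next row=LF[9]=3
  step 11: row=3, L[3]='P', prepend. Next row=LF[3]=2
  step 12: row=2, L[2]='R', prepend. Next row=LF[2]=8
  step 13: row=8, L[8]='Q', prepend. Next row=LF[8]=5
  step 14: row=5, L[5]='Q', prepend. Next row=LF[5]=4
Reversed output: QQRPPRrQrQpqP$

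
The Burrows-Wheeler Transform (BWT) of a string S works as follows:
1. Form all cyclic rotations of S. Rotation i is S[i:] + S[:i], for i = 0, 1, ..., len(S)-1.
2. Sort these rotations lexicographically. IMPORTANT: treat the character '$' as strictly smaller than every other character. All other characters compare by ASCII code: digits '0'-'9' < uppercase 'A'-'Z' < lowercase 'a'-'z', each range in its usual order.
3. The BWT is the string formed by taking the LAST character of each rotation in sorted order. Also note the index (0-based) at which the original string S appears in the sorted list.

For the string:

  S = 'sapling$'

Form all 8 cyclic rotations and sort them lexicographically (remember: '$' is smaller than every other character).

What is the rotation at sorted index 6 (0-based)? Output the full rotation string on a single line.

All 8 rotations (rotation i = S[i:]+S[:i]):
  rot[0] = sapling$
  rot[1] = apling$s
  rot[2] = pling$sa
  rot[3] = ling$sap
  rot[4] = ing$sapl
  rot[5] = ng$sapli
  rot[6] = g$saplin
  rot[7] = $sapling
Sorted (with $ < everything):
  sorted[0] = $sapling
  sorted[1] = apling$s
  sorted[2] = g$saplin
  sorted[3] = ing$sapl
  sorted[4] = ling$sap
  sorted[5] = ng$sapli
  sorted[6] = pling$sa
  sorted[7] = sapling$
sorted[6] = pling$sa

Answer: pling$sa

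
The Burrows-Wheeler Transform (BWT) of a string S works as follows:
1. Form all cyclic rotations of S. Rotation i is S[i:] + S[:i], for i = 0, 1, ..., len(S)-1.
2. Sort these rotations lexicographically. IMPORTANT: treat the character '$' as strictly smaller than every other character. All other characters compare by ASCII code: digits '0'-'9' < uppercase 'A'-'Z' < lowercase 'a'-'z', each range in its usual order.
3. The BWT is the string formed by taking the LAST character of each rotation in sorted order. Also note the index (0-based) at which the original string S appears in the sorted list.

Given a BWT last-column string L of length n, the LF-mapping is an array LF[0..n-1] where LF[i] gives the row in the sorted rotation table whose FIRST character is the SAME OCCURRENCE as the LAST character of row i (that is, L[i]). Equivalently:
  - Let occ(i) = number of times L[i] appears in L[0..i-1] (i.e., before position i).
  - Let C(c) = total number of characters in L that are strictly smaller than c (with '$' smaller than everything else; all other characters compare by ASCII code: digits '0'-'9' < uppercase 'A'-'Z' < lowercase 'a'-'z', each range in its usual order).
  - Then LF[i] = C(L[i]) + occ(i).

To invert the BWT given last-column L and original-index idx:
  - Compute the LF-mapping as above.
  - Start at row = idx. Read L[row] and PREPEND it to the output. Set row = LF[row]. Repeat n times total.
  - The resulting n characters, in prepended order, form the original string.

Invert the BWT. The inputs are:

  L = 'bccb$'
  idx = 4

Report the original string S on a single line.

LF mapping: 1 3 4 2 0
Walk LF starting at row 4, prepending L[row]:
  step 1: row=4, L[4]='$', prepend. Next row=LF[4]=0
  step 2: row=0, L[0]='b', prepend. Next row=LF[0]=1
  step 3: row=1, L[1]='c', prepend. Next row=LF[1]=3
  step 4: row=3, L[3]='b', prepend. Next row=LF[3]=2
  step 5: row=2, L[2]='c', prepend. Next row=LF[2]=4
Reversed output: cbcb$

Answer: cbcb$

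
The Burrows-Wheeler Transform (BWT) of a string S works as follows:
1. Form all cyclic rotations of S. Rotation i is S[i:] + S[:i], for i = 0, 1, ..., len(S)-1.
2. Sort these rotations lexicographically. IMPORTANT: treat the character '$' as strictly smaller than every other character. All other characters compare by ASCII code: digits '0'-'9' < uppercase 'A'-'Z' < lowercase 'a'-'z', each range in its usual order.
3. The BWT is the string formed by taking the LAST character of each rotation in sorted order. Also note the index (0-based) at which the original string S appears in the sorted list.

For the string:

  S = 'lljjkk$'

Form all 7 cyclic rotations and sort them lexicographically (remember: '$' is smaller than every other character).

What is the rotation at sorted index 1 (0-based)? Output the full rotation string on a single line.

Answer: jjkk$ll

Derivation:
All 7 rotations (rotation i = S[i:]+S[:i]):
  rot[0] = lljjkk$
  rot[1] = ljjkk$l
  rot[2] = jjkk$ll
  rot[3] = jkk$llj
  rot[4] = kk$lljj
  rot[5] = k$lljjk
  rot[6] = $lljjkk
Sorted (with $ < everything):
  sorted[0] = $lljjkk
  sorted[1] = jjkk$ll
  sorted[2] = jkk$llj
  sorted[3] = k$lljjk
  sorted[4] = kk$lljj
  sorted[5] = ljjkk$l
  sorted[6] = lljjkk$
sorted[1] = jjkk$ll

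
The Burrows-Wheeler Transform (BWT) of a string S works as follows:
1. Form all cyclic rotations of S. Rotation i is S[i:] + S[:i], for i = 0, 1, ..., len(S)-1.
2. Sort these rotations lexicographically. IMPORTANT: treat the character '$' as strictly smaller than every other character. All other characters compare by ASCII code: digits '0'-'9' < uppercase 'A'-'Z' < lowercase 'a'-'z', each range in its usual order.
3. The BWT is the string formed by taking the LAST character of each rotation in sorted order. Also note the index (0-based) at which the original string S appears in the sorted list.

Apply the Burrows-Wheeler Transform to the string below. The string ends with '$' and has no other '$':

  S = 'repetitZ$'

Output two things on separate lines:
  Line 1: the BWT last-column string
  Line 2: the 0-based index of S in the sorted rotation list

All 9 rotations (rotation i = S[i:]+S[:i]):
  rot[0] = repetitZ$
  rot[1] = epetitZ$r
  rot[2] = petitZ$re
  rot[3] = etitZ$rep
  rot[4] = titZ$repe
  rot[5] = itZ$repet
  rot[6] = tZ$repeti
  rot[7] = Z$repetit
  rot[8] = $repetitZ
Sorted (with $ < everything):
  sorted[0] = $repetitZ  (last char: 'Z')
  sorted[1] = Z$repetit  (last char: 't')
  sorted[2] = epetitZ$r  (last char: 'r')
  sorted[3] = etitZ$rep  (last char: 'p')
  sorted[4] = itZ$repet  (last char: 't')
  sorted[5] = petitZ$re  (last char: 'e')
  sorted[6] = repetitZ$  (last char: '$')
  sorted[7] = tZ$repeti  (last char: 'i')
  sorted[8] = titZ$repe  (last char: 'e')
Last column: Ztrpte$ie
Original string S is at sorted index 6

Answer: Ztrpte$ie
6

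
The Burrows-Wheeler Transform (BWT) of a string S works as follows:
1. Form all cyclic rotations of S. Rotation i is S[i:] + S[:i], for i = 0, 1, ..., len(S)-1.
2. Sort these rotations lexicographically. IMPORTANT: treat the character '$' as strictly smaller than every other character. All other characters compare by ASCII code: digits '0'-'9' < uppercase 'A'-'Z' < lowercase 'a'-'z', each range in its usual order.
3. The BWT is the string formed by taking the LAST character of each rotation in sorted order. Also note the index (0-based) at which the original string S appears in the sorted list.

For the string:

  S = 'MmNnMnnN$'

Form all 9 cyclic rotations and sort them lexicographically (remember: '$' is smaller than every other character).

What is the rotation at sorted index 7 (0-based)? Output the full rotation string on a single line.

All 9 rotations (rotation i = S[i:]+S[:i]):
  rot[0] = MmNnMnnN$
  rot[1] = mNnMnnN$M
  rot[2] = NnMnnN$Mm
  rot[3] = nMnnN$MmN
  rot[4] = MnnN$MmNn
  rot[5] = nnN$MmNnM
  rot[6] = nN$MmNnMn
  rot[7] = N$MmNnMnn
  rot[8] = $MmNnMnnN
Sorted (with $ < everything):
  sorted[0] = $MmNnMnnN
  sorted[1] = MmNnMnnN$
  sorted[2] = MnnN$MmNn
  sorted[3] = N$MmNnMnn
  sorted[4] = NnMnnN$Mm
  sorted[5] = mNnMnnN$M
  sorted[6] = nMnnN$MmN
  sorted[7] = nN$MmNnMn
  sorted[8] = nnN$MmNnM
sorted[7] = nN$MmNnMn

Answer: nN$MmNnMn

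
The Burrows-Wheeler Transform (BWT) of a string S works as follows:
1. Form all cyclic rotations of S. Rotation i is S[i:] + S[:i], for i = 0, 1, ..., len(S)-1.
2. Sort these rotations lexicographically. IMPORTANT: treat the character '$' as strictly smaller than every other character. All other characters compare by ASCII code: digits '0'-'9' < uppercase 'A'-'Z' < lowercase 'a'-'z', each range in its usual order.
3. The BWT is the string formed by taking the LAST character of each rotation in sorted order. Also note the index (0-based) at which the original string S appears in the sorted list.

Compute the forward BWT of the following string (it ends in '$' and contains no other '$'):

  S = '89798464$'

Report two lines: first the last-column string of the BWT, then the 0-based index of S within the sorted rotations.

Answer: 468499$87
6

Derivation:
All 9 rotations (rotation i = S[i:]+S[:i]):
  rot[0] = 89798464$
  rot[1] = 9798464$8
  rot[2] = 798464$89
  rot[3] = 98464$897
  rot[4] = 8464$8979
  rot[5] = 464$89798
  rot[6] = 64$897984
  rot[7] = 4$8979846
  rot[8] = $89798464
Sorted (with $ < everything):
  sorted[0] = $89798464  (last char: '4')
  sorted[1] = 4$8979846  (last char: '6')
  sorted[2] = 464$89798  (last char: '8')
  sorted[3] = 64$897984  (last char: '4')
  sorted[4] = 798464$89  (last char: '9')
  sorted[5] = 8464$8979  (last char: '9')
  sorted[6] = 89798464$  (last char: '$')
  sorted[7] = 9798464$8  (last char: '8')
  sorted[8] = 98464$897  (last char: '7')
Last column: 468499$87
Original string S is at sorted index 6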